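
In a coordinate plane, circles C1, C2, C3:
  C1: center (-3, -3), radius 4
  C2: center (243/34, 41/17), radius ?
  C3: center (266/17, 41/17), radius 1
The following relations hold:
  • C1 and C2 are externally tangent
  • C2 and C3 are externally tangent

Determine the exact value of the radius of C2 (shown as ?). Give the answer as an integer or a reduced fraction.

15/2

1. [ext C1·C2]  r_C2² + 8r_C2 − 465/4 = 0  ⇒  r_C2 = 15/2 (r>0 drops 1)
2. [ext C2·C3]  r_C2² + 2r_C2 − 285/4 = 0  ⇒  r_C2 = 15/2 (r>0 drops 1)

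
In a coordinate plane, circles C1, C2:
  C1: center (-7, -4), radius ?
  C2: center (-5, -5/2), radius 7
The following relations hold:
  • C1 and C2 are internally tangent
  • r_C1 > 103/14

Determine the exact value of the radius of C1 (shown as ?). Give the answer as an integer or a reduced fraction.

1. [int C1,C2]  r_C1² − 14r_C1 + 171/4 = 0  ⇒  r_C1 = 9/2 or 19/2
2. given r_C1 > 103/14: keep 19/2

19/2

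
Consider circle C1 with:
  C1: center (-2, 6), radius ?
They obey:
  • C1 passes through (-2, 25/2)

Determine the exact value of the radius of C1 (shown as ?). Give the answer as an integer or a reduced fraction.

1. [C1∋P]  r_C1² − 169/4 = 0  ⇒  r_C1 = 13/2 (r>0 drops 1)

13/2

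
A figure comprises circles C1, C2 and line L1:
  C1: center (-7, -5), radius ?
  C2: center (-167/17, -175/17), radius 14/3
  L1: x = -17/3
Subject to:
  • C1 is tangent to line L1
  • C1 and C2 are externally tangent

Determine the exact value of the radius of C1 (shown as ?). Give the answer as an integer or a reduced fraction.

1. [C1‖L1]  r_C1² − 16/9 = 0  ⇒  r_C1 = 4/3 (r>0 drops 1)
2. [ext C1·C2]  r_C1² + (28/3)r_C1 − 128/9 = 0  ⇒  r_C1 = 4/3 (r>0 drops 1)

4/3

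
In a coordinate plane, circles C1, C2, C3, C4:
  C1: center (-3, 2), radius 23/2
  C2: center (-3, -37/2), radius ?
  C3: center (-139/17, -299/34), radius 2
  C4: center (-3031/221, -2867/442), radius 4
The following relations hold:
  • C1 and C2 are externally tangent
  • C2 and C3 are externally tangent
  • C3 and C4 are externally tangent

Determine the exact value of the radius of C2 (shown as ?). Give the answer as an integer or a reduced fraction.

1. [ext C1·C2]  r_C2² + 23r_C2 − 288 = 0  ⇒  r_C2 = 9 (r>0 drops 1)
2. [ext C2·C3]  r_C2² + 4r_C2 − 117 = 0  ⇒  r_C2 = 9 (r>0 drops 1)

9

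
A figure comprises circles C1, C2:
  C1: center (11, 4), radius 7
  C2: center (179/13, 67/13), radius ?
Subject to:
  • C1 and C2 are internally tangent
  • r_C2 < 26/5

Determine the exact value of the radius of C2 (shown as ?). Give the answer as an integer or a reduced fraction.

4

1. [int C1,C2]  r_C2² − 14r_C2 + 40 = 0  ⇒  r_C2 = 4 or 10
2. given r_C2 < 26/5: keep 4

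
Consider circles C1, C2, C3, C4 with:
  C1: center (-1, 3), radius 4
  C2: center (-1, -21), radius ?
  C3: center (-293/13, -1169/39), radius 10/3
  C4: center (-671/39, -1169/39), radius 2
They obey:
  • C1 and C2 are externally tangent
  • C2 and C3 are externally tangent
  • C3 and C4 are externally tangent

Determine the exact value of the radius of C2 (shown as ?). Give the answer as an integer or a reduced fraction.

20

1. [ext C1·C2]  r_C2² + 8r_C2 − 560 = 0  ⇒  r_C2 = 20 (r>0 drops 1)
2. [ext C2·C3]  r_C2² + (20/3)r_C2 − 1600/3 = 0  ⇒  r_C2 = 20 (r>0 drops 1)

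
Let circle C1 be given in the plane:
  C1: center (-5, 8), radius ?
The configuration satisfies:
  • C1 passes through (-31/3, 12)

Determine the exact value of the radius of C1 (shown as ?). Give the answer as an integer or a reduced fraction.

20/3

1. [C1∋P]  r_C1² − 400/9 = 0  ⇒  r_C1 = 20/3 (r>0 drops 1)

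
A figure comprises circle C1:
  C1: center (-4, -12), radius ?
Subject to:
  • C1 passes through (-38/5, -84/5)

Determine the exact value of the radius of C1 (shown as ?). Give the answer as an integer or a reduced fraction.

6

1. [C1∋P]  r_C1² − 36 = 0  ⇒  r_C1 = 6 (r>0 drops 1)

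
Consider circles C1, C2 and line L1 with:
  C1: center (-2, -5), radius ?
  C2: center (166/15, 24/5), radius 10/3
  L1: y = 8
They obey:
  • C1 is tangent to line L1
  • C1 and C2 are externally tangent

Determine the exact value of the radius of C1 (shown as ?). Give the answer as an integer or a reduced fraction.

13

1. [C1‖L1]  r_C1² − 169 = 0  ⇒  r_C1 = 13 (r>0 drops 1)
2. [ext C1·C2]  r_C1² + (20/3)r_C1 − 767/3 = 0  ⇒  r_C1 = 13 (r>0 drops 1)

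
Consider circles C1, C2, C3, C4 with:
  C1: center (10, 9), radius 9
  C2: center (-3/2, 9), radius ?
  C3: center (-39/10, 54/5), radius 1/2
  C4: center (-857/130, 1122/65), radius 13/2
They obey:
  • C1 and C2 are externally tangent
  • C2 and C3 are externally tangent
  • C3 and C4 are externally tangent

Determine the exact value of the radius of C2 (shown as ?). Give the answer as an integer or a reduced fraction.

1. [ext C1·C2]  r_C2² + 18r_C2 − 205/4 = 0  ⇒  r_C2 = 5/2 (r>0 drops 1)
2. [ext C2·C3]  r_C2² + 1r_C2 − 35/4 = 0  ⇒  r_C2 = 5/2 (r>0 drops 1)

5/2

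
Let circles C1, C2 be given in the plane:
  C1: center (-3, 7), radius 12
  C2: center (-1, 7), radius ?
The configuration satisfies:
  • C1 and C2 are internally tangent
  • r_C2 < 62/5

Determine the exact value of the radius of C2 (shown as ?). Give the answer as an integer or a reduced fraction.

1. [int C1,C2]  r_C2² − 24r_C2 + 140 = 0  ⇒  r_C2 = 10 or 14
2. given r_C2 < 62/5: keep 10

10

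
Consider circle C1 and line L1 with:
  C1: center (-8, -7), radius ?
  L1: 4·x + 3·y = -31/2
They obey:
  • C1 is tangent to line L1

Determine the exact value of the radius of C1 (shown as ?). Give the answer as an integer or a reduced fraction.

15/2

1. [C1‖L1]  r_C1² − 225/4 = 0  ⇒  r_C1 = 15/2 (r>0 drops 1)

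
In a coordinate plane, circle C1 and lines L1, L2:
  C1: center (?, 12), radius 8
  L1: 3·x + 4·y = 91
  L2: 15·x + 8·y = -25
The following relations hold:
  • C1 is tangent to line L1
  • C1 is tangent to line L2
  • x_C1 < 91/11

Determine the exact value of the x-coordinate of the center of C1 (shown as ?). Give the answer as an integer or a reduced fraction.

1

1. [C1‖L1]  x_C1² − (86/3)x_C1 + 83/3 = 0  ⇒  x_C1 = 1 or 83/3
2. [C1‖L2]  x_C1² + (242/15)x_C1 − 257/15 = 0  ⇒  x_C1 = -257/15 or 1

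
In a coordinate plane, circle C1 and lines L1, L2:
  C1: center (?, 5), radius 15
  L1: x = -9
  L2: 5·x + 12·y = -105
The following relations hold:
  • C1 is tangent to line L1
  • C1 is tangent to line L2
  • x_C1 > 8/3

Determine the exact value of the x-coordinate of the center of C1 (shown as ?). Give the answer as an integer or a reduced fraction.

1. [C1‖L1]  x_C1² + 18x_C1 − 144 = 0  ⇒  x_C1 = -24 or 6
2. [C1‖L2]  x_C1² + 66x_C1 − 432 = 0  ⇒  x_C1 = -72 or 6

6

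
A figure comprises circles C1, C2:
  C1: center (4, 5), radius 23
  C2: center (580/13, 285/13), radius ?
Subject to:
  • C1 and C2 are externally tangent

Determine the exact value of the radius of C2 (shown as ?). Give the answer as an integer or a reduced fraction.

21

1. [ext C1·C2]  r_C2² + 46r_C2 − 1407 = 0  ⇒  r_C2 = 21 (r>0 drops 1)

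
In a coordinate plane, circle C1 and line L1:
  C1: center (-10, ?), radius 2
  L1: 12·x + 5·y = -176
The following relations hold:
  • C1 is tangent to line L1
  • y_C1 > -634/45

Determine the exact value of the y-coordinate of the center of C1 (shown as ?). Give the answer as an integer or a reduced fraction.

1. [C1‖L1]  y_C1² + (112/5)y_C1 + 492/5 = 0  ⇒  y_C1 = -82/5 or -6
2. given y_C1 > -634/45: keep -6

-6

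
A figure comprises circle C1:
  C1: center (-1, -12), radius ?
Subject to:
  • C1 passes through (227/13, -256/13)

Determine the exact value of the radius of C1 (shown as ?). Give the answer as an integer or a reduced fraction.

1. [C1∋P]  r_C1² − 400 = 0  ⇒  r_C1 = 20 (r>0 drops 1)

20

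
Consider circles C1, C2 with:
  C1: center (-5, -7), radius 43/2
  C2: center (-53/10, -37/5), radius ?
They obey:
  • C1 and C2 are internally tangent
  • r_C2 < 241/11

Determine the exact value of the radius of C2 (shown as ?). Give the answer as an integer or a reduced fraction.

21

1. [int C1,C2]  r_C2² − 43r_C2 + 462 = 0  ⇒  r_C2 = 21 or 22
2. given r_C2 < 241/11: keep 21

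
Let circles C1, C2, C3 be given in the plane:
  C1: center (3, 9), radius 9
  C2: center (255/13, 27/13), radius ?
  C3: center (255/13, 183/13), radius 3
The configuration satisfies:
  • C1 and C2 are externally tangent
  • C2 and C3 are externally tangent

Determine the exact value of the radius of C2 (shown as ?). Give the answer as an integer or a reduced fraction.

1. [ext C1·C2]  r_C2² + 18r_C2 − 243 = 0  ⇒  r_C2 = 9 (r>0 drops 1)
2. [ext C2·C3]  r_C2² + 6r_C2 − 135 = 0  ⇒  r_C2 = 9 (r>0 drops 1)

9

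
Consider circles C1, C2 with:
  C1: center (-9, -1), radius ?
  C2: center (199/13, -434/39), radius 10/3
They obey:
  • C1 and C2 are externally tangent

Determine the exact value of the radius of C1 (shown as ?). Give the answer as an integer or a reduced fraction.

23

1. [ext C1·C2]  r_C1² + (20/3)r_C1 − 2047/3 = 0  ⇒  r_C1 = 23 (r>0 drops 1)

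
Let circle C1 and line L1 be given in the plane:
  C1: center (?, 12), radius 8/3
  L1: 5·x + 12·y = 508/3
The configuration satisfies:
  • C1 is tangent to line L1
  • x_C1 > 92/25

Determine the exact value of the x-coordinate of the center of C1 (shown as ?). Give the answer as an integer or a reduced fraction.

12

1. [C1‖L1]  x_C1² − (152/15)x_C1 − 112/5 = 0  ⇒  x_C1 = -28/15 or 12
2. given x_C1 > 92/25: keep 12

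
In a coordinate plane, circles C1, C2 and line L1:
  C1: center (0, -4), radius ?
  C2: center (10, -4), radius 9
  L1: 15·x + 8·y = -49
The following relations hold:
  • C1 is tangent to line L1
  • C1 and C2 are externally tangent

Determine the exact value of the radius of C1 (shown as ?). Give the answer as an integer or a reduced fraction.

1. [C1‖L1]  r_C1² − 1 = 0  ⇒  r_C1 = 1 (r>0 drops 1)
2. [ext C1·C2]  r_C1² + 18r_C1 − 19 = 0  ⇒  r_C1 = 1 (r>0 drops 1)

1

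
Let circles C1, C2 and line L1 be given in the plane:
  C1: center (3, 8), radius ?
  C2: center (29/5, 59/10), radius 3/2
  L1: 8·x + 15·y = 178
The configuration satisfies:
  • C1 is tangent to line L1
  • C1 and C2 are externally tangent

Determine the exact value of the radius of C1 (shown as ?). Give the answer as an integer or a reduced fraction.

1. [C1‖L1]  r_C1² − 4 = 0  ⇒  r_C1 = 2 (r>0 drops 1)
2. [ext C1·C2]  r_C1² + 3r_C1 − 10 = 0  ⇒  r_C1 = 2 (r>0 drops 1)

2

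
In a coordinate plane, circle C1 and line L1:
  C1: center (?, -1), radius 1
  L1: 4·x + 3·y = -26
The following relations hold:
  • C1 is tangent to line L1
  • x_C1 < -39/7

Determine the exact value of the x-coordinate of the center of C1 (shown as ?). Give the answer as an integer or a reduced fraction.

-7

1. [C1‖L1]  x_C1² + (23/2)x_C1 + 63/2 = 0  ⇒  x_C1 = -7 or -9/2
2. given x_C1 < -39/7: keep -7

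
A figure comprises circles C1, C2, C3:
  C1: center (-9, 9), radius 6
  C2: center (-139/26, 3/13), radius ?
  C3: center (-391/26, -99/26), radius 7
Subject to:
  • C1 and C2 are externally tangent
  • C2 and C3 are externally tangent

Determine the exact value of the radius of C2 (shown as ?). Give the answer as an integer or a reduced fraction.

7/2

1. [ext C1·C2]  r_C2² + 12r_C2 − 217/4 = 0  ⇒  r_C2 = 7/2 (r>0 drops 1)
2. [ext C2·C3]  r_C2² + 14r_C2 − 245/4 = 0  ⇒  r_C2 = 7/2 (r>0 drops 1)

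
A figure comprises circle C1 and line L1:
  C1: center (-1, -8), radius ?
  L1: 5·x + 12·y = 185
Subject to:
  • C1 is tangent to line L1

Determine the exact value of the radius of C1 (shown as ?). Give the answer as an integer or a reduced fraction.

1. [C1‖L1]  r_C1² − 484 = 0  ⇒  r_C1 = 22 (r>0 drops 1)

22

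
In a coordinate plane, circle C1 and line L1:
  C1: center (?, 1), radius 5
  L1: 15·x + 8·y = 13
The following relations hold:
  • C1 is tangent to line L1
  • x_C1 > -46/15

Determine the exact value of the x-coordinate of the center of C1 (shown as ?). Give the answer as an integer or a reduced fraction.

6

1. [C1‖L1]  x_C1² − (2/3)x_C1 − 32 = 0  ⇒  x_C1 = -16/3 or 6
2. given x_C1 > -46/15: keep 6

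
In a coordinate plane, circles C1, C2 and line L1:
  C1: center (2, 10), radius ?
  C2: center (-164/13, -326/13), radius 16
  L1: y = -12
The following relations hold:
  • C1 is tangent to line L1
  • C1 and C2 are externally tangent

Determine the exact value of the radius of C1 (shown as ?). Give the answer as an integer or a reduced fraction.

22

1. [C1‖L1]  r_C1² − 484 = 0  ⇒  r_C1 = 22 (r>0 drops 1)
2. [ext C1·C2]  r_C1² + 32r_C1 − 1188 = 0  ⇒  r_C1 = 22 (r>0 drops 1)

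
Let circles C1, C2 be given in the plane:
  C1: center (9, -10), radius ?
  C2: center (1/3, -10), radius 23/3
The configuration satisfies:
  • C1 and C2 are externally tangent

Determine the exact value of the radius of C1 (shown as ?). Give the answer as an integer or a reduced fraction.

1. [ext C1·C2]  r_C1² + (46/3)r_C1 − 49/3 = 0  ⇒  r_C1 = 1 (r>0 drops 1)

1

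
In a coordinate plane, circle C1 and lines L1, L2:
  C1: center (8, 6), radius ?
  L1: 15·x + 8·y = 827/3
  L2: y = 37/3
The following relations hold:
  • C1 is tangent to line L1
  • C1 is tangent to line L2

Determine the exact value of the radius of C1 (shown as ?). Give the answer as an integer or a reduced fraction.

19/3

1. [C1‖L1]  r_C1² − 361/9 = 0  ⇒  r_C1 = 19/3 (r>0 drops 1)
2. [C1‖L2]  r_C1² − 361/9 = 0  ⇒  r_C1 = 19/3 (r>0 drops 1)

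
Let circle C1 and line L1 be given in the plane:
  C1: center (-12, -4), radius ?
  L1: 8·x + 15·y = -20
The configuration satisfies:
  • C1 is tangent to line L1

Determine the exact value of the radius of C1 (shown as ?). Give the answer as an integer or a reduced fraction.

1. [C1‖L1]  r_C1² − 64 = 0  ⇒  r_C1 = 8 (r>0 drops 1)

8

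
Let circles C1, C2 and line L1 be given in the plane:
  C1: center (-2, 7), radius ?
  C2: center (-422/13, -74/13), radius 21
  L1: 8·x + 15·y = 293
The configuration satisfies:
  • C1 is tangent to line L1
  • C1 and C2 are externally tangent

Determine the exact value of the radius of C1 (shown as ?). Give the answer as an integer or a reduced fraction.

12

1. [C1‖L1]  r_C1² − 144 = 0  ⇒  r_C1 = 12 (r>0 drops 1)
2. [ext C1·C2]  r_C1² + 42r_C1 − 648 = 0  ⇒  r_C1 = 12 (r>0 drops 1)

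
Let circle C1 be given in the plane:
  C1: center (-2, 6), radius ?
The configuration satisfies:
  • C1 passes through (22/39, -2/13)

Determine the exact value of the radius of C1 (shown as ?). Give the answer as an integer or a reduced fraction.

1. [C1∋P]  r_C1² − 400/9 = 0  ⇒  r_C1 = 20/3 (r>0 drops 1)

20/3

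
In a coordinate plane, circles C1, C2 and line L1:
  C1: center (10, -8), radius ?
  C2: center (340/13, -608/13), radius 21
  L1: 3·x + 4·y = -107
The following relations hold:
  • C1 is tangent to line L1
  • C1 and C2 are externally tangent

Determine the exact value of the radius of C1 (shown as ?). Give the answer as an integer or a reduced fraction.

1. [C1‖L1]  r_C1² − 441 = 0  ⇒  r_C1 = 21 (r>0 drops 1)
2. [ext C1·C2]  r_C1² + 42r_C1 − 1323 = 0  ⇒  r_C1 = 21 (r>0 drops 1)

21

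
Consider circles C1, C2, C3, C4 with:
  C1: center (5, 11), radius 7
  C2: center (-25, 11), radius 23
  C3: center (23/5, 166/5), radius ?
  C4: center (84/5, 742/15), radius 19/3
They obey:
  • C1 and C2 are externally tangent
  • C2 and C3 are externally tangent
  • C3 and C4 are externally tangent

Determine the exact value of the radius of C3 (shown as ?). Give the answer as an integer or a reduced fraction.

1. [ext C2·C3]  r_C3² + 46r_C3 − 840 = 0  ⇒  r_C3 = 14 (r>0 drops 1)
2. [ext C3·C4]  r_C3² + (38/3)r_C3 − 1120/3 = 0  ⇒  r_C3 = 14 (r>0 drops 1)

14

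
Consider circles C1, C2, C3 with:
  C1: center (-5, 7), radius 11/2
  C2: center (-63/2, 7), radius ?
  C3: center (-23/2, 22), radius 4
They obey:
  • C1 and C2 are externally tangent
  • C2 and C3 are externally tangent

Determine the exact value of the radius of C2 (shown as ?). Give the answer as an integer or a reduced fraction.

21

1. [ext C1·C2]  r_C2² + 11r_C2 − 672 = 0  ⇒  r_C2 = 21 (r>0 drops 1)
2. [ext C2·C3]  r_C2² + 8r_C2 − 609 = 0  ⇒  r_C2 = 21 (r>0 drops 1)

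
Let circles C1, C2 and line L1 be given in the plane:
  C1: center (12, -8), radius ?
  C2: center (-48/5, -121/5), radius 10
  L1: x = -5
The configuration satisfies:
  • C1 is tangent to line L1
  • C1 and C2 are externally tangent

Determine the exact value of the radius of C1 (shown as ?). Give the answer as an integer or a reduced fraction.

1. [C1‖L1]  r_C1² − 289 = 0  ⇒  r_C1 = 17 (r>0 drops 1)
2. [ext C1·C2]  r_C1² + 20r_C1 − 629 = 0  ⇒  r_C1 = 17 (r>0 drops 1)

17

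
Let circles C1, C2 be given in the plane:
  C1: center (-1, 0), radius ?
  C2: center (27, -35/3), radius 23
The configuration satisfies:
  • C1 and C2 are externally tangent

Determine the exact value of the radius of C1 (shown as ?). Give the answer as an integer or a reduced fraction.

1. [ext C1·C2]  r_C1² + 46r_C1 − 3520/9 = 0  ⇒  r_C1 = 22/3 (r>0 drops 1)

22/3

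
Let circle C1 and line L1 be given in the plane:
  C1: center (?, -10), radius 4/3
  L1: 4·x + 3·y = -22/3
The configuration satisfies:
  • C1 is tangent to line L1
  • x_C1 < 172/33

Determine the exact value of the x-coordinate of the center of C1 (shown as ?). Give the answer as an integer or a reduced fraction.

4

1. [C1‖L1]  x_C1² − (34/3)x_C1 + 88/3 = 0  ⇒  x_C1 = 4 or 22/3
2. given x_C1 < 172/33: keep 4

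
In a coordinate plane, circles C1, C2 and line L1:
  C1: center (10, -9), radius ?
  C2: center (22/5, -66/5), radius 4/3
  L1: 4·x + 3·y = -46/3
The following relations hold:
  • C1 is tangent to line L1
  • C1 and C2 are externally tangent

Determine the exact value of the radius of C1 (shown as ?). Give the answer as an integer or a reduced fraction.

1. [C1‖L1]  r_C1² − 289/9 = 0  ⇒  r_C1 = 17/3 (r>0 drops 1)
2. [ext C1·C2]  r_C1² + (8/3)r_C1 − 425/9 = 0  ⇒  r_C1 = 17/3 (r>0 drops 1)

17/3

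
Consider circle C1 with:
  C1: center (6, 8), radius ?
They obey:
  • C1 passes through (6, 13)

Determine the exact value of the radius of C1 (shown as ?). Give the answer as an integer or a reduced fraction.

1. [C1∋P]  r_C1² − 25 = 0  ⇒  r_C1 = 5 (r>0 drops 1)

5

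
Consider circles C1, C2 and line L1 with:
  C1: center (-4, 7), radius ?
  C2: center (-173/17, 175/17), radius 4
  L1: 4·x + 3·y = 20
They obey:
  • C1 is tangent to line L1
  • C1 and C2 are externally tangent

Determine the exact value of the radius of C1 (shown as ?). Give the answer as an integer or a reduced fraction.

1. [C1‖L1]  r_C1² − 9 = 0  ⇒  r_C1 = 3 (r>0 drops 1)
2. [ext C1·C2]  r_C1² + 8r_C1 − 33 = 0  ⇒  r_C1 = 3 (r>0 drops 1)

3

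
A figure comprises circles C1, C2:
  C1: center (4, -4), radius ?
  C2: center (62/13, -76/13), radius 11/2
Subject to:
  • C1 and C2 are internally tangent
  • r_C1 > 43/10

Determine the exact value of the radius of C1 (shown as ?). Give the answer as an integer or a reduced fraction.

15/2

1. [int C1,C2]  r_C1² − 11r_C1 + 105/4 = 0  ⇒  r_C1 = 7/2 or 15/2
2. given r_C1 > 43/10: keep 15/2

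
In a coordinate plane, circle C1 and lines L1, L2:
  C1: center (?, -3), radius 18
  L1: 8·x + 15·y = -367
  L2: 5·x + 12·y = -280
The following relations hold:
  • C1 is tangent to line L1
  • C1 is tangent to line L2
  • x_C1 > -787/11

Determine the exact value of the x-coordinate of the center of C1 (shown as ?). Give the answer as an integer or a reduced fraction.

1. [C1‖L1]  x_C1² + (161/2)x_C1 + 157 = 0  ⇒  x_C1 = -157/2 or -2
2. [C1‖L2]  x_C1² + (488/5)x_C1 + 956/5 = 0  ⇒  x_C1 = -478/5 or -2

-2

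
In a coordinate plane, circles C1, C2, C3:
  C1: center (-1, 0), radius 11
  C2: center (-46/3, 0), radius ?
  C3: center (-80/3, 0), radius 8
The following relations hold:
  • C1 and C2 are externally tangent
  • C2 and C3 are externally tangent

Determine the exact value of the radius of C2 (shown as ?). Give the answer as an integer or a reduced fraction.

1. [ext C1·C2]  r_C2² + 22r_C2 − 760/9 = 0  ⇒  r_C2 = 10/3 (r>0 drops 1)
2. [ext C2·C3]  r_C2² + 16r_C2 − 580/9 = 0  ⇒  r_C2 = 10/3 (r>0 drops 1)

10/3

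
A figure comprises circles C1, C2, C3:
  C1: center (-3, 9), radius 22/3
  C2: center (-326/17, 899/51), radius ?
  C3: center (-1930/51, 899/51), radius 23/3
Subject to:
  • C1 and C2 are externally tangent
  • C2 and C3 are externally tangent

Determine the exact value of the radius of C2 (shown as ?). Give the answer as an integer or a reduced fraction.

11

1. [ext C1·C2]  r_C2² + (44/3)r_C2 − 847/3 = 0  ⇒  r_C2 = 11 (r>0 drops 1)
2. [ext C2·C3]  r_C2² + (46/3)r_C2 − 869/3 = 0  ⇒  r_C2 = 11 (r>0 drops 1)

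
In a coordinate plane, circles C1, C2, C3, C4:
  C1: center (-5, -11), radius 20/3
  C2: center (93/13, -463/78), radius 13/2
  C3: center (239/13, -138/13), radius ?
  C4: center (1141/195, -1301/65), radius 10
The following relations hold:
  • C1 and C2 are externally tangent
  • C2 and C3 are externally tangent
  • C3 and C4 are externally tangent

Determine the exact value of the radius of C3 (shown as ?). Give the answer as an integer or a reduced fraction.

17/3

1. [ext C2·C3]  r_C3² + 13r_C3 − 952/9 = 0  ⇒  r_C3 = 17/3 (r>0 drops 1)
2. [ext C3·C4]  r_C3² + 20r_C3 − 1309/9 = 0  ⇒  r_C3 = 17/3 (r>0 drops 1)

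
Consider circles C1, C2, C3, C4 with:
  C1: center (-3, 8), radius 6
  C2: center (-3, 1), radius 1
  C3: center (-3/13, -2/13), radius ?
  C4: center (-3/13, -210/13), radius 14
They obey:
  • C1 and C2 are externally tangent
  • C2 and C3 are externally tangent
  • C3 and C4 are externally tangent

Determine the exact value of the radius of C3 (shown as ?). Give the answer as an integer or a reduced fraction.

2

1. [ext C2·C3]  r_C3² + 2r_C3 − 8 = 0  ⇒  r_C3 = 2 (r>0 drops 1)
2. [ext C3·C4]  r_C3² + 28r_C3 − 60 = 0  ⇒  r_C3 = 2 (r>0 drops 1)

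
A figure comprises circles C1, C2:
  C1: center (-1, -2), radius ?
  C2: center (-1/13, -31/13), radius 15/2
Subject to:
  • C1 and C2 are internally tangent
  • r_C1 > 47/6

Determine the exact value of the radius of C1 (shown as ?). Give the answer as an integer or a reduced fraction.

17/2

1. [int C1,C2]  r_C1² − 15r_C1 + 221/4 = 0  ⇒  r_C1 = 13/2 or 17/2
2. given r_C1 > 47/6: keep 17/2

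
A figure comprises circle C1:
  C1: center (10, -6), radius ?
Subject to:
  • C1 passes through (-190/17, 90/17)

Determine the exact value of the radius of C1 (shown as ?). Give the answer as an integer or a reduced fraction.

1. [C1∋P]  r_C1² − 576 = 0  ⇒  r_C1 = 24 (r>0 drops 1)

24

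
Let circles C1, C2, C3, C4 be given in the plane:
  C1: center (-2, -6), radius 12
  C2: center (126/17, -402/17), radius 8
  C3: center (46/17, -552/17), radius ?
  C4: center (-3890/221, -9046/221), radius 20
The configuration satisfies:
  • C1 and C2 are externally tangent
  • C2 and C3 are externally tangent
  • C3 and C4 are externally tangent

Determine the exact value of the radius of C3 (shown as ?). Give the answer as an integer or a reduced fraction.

2

1. [ext C2·C3]  r_C3² + 16r_C3 − 36 = 0  ⇒  r_C3 = 2 (r>0 drops 1)
2. [ext C3·C4]  r_C3² + 40r_C3 − 84 = 0  ⇒  r_C3 = 2 (r>0 drops 1)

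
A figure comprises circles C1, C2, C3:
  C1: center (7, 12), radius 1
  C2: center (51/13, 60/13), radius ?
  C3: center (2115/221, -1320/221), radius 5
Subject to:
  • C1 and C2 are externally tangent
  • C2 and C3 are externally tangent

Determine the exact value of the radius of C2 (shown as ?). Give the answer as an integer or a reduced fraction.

7

1. [ext C1·C2]  r_C2² + 2r_C2 − 63 = 0  ⇒  r_C2 = 7 (r>0 drops 1)
2. [ext C2·C3]  r_C2² + 10r_C2 − 119 = 0  ⇒  r_C2 = 7 (r>0 drops 1)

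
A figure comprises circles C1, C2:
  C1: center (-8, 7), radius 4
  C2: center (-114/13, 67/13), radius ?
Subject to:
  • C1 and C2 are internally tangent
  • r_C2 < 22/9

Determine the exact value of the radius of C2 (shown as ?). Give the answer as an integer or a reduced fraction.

1. [int C1,C2]  r_C2² − 8r_C2 + 12 = 0  ⇒  r_C2 = 2 or 6
2. given r_C2 < 22/9: keep 2

2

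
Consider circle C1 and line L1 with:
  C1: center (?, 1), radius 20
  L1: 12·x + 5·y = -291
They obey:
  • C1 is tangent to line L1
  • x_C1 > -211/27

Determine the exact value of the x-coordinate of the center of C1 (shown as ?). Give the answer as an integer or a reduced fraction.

1. [C1‖L1]  x_C1² + (148/3)x_C1 + 139 = 0  ⇒  x_C1 = -139/3 or -3
2. given x_C1 > -211/27: keep -3

-3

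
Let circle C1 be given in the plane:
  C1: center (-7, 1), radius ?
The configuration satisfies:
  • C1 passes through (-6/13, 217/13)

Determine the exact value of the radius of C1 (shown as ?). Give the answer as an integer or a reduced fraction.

1. [C1∋P]  r_C1² − 289 = 0  ⇒  r_C1 = 17 (r>0 drops 1)

17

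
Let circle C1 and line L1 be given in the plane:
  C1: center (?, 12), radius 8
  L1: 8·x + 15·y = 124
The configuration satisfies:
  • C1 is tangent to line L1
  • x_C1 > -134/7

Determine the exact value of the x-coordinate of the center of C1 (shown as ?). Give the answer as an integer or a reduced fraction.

1. [C1‖L1]  x_C1² + 14x_C1 − 240 = 0  ⇒  x_C1 = -24 or 10
2. given x_C1 > -134/7: keep 10

10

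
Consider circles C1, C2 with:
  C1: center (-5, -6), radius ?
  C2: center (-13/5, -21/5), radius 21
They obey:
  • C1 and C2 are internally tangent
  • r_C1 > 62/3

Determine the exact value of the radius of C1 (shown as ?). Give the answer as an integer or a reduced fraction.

24

1. [int C1,C2]  r_C1² − 42r_C1 + 432 = 0  ⇒  r_C1 = 18 or 24
2. given r_C1 > 62/3: keep 24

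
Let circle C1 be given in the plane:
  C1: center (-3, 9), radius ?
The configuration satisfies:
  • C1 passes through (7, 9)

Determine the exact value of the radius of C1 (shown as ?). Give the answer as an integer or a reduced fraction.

1. [C1∋P]  r_C1² − 100 = 0  ⇒  r_C1 = 10 (r>0 drops 1)

10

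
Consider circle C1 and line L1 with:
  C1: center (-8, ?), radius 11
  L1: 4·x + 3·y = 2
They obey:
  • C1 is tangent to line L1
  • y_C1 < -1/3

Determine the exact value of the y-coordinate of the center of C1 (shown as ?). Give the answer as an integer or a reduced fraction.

-7

1. [C1‖L1]  y_C1² − (68/3)y_C1 − 623/3 = 0  ⇒  y_C1 = -7 or 89/3
2. given y_C1 < -1/3: keep -7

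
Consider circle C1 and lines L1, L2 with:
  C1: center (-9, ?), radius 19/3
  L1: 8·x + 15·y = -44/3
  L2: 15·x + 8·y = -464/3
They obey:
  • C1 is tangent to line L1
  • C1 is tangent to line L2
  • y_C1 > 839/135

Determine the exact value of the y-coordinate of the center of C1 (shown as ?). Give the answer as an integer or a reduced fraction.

1. [C1‖L1]  y_C1² − (344/45)y_C1 − 1661/45 = 0  ⇒  y_C1 = -151/45 or 11
2. [C1‖L2]  y_C1² + (59/12)y_C1 − 2101/12 = 0  ⇒  y_C1 = -191/12 or 11

11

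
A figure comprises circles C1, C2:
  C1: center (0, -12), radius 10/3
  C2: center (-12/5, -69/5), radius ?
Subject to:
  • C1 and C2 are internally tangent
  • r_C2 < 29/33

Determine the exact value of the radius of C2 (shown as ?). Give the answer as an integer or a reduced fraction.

1/3

1. [int C1,C2]  r_C2² − (20/3)r_C2 + 19/9 = 0  ⇒  r_C2 = 1/3 or 19/3
2. given r_C2 < 29/33: keep 1/3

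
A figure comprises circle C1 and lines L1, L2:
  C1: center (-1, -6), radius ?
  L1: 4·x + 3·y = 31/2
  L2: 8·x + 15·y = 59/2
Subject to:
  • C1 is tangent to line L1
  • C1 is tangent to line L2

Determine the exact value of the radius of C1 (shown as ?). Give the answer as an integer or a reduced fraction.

15/2

1. [C1‖L1]  r_C1² − 225/4 = 0  ⇒  r_C1 = 15/2 (r>0 drops 1)
2. [C1‖L2]  r_C1² − 225/4 = 0  ⇒  r_C1 = 15/2 (r>0 drops 1)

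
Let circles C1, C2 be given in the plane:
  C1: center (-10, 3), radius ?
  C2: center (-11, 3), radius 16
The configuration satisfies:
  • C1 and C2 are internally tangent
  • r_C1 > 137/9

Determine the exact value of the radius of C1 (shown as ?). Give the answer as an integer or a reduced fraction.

17

1. [int C1,C2]  r_C1² − 32r_C1 + 255 = 0  ⇒  r_C1 = 15 or 17
2. given r_C1 > 137/9: keep 17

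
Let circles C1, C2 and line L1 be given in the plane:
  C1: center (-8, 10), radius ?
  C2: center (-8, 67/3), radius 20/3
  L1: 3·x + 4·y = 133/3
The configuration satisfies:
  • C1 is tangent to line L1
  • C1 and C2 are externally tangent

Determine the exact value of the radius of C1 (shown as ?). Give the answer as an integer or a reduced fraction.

1. [C1‖L1]  r_C1² − 289/9 = 0  ⇒  r_C1 = 17/3 (r>0 drops 1)
2. [ext C1·C2]  r_C1² + (40/3)r_C1 − 323/3 = 0  ⇒  r_C1 = 17/3 (r>0 drops 1)

17/3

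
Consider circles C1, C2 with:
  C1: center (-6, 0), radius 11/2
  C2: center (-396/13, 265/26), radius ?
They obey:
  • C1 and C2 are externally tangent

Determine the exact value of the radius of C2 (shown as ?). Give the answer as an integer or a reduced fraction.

1. [ext C1·C2]  r_C2² + 11r_C2 − 672 = 0  ⇒  r_C2 = 21 (r>0 drops 1)

21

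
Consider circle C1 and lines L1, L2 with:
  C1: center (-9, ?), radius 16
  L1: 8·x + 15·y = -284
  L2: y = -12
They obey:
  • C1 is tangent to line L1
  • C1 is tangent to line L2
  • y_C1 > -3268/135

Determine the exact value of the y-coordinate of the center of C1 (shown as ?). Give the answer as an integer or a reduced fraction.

1. [C1‖L1]  y_C1² + (424/15)y_C1 − 1936/15 = 0  ⇒  y_C1 = -484/15 or 4
2. [C1‖L2]  y_C1² + 24y_C1 − 112 = 0  ⇒  y_C1 = -28 or 4

4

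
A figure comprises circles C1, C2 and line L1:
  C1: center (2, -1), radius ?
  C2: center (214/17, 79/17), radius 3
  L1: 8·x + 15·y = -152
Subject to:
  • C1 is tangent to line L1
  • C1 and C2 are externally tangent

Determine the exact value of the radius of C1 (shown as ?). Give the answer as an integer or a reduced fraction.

9

1. [C1‖L1]  r_C1² − 81 = 0  ⇒  r_C1 = 9 (r>0 drops 1)
2. [ext C1·C2]  r_C1² + 6r_C1 − 135 = 0  ⇒  r_C1 = 9 (r>0 drops 1)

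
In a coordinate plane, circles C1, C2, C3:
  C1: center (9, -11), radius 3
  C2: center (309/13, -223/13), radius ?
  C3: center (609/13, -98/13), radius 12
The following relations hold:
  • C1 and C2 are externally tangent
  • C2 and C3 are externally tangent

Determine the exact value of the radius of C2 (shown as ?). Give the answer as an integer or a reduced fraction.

13

1. [ext C1·C2]  r_C2² + 6r_C2 − 247 = 0  ⇒  r_C2 = 13 (r>0 drops 1)
2. [ext C2·C3]  r_C2² + 24r_C2 − 481 = 0  ⇒  r_C2 = 13 (r>0 drops 1)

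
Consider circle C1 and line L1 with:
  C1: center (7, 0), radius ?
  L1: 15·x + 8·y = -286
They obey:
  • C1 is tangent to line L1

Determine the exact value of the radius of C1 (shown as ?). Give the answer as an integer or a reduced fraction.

1. [C1‖L1]  r_C1² − 529 = 0  ⇒  r_C1 = 23 (r>0 drops 1)

23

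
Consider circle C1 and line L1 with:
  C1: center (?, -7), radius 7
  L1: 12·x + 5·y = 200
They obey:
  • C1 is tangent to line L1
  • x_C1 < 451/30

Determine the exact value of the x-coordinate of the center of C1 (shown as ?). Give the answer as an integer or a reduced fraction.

1. [C1‖L1]  x_C1² − (235/6)x_C1 + 326 = 0  ⇒  x_C1 = 12 or 163/6
2. given x_C1 < 451/30: keep 12

12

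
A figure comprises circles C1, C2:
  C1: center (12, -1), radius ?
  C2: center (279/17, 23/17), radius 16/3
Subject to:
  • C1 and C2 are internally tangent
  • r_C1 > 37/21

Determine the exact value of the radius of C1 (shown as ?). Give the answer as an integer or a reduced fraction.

1. [int C1,C2]  r_C1² − (32/3)r_C1 + 31/9 = 0  ⇒  r_C1 = 1/3 or 31/3
2. given r_C1 > 37/21: keep 31/3

31/3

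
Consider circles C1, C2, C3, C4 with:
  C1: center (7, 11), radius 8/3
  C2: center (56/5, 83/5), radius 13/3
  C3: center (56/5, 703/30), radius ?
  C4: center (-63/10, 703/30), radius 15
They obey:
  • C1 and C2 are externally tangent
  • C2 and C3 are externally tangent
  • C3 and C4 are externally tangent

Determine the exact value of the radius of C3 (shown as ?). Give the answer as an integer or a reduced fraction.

1. [ext C2·C3]  r_C3² + (26/3)r_C3 − 335/12 = 0  ⇒  r_C3 = 5/2 (r>0 drops 1)
2. [ext C3·C4]  r_C3² + 30r_C3 − 325/4 = 0  ⇒  r_C3 = 5/2 (r>0 drops 1)

5/2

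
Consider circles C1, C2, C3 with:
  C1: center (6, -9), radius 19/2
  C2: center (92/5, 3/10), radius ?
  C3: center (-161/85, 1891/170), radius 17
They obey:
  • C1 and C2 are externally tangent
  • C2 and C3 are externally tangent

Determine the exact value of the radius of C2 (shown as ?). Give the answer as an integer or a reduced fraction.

1. [ext C1·C2]  r_C2² + 19r_C2 − 150 = 0  ⇒  r_C2 = 6 (r>0 drops 1)
2. [ext C2·C3]  r_C2² + 34r_C2 − 240 = 0  ⇒  r_C2 = 6 (r>0 drops 1)

6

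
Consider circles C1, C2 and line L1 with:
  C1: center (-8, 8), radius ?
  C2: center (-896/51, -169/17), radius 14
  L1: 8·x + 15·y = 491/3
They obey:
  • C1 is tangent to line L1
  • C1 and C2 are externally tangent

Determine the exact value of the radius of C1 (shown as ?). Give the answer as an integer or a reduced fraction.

19/3

1. [C1‖L1]  r_C1² − 361/9 = 0  ⇒  r_C1 = 19/3 (r>0 drops 1)
2. [ext C1·C2]  r_C1² + 28r_C1 − 1957/9 = 0  ⇒  r_C1 = 19/3 (r>0 drops 1)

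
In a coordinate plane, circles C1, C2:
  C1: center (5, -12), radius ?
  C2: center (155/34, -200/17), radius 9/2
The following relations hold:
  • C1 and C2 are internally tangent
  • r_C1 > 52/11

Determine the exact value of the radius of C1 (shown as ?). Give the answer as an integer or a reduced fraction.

1. [int C1,C2]  r_C1² − 9r_C1 + 20 = 0  ⇒  r_C1 = 4 or 5
2. given r_C1 > 52/11: keep 5

5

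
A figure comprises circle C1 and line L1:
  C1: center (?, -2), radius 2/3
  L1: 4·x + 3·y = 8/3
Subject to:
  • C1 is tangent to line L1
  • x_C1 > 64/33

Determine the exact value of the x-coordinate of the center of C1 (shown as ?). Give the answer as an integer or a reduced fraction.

3

1. [C1‖L1]  x_C1² − (13/3)x_C1 + 4 = 0  ⇒  x_C1 = 4/3 or 3
2. given x_C1 > 64/33: keep 3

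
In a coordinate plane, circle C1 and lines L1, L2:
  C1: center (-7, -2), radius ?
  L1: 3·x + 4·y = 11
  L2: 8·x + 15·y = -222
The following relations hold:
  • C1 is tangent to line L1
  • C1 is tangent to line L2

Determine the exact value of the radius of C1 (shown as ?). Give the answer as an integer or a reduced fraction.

8

1. [C1‖L1]  r_C1² − 64 = 0  ⇒  r_C1 = 8 (r>0 drops 1)
2. [C1‖L2]  r_C1² − 64 = 0  ⇒  r_C1 = 8 (r>0 drops 1)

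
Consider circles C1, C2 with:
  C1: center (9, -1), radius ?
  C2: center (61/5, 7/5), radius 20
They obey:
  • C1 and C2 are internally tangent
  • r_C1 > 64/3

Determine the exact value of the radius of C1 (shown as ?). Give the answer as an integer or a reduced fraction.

24

1. [int C1,C2]  r_C1² − 40r_C1 + 384 = 0  ⇒  r_C1 = 16 or 24
2. given r_C1 > 64/3: keep 24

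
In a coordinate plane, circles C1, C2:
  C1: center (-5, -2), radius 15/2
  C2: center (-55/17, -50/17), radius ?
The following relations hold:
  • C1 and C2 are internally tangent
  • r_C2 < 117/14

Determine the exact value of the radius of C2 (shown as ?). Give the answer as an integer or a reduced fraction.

11/2

1. [int C1,C2]  r_C2² − 15r_C2 + 209/4 = 0  ⇒  r_C2 = 11/2 or 19/2
2. given r_C2 < 117/14: keep 11/2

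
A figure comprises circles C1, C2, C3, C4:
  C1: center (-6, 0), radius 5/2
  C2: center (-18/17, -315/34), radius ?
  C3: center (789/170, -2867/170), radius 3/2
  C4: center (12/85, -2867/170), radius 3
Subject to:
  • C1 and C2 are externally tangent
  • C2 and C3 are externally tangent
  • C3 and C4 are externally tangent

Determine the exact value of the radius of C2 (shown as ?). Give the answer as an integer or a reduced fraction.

8

1. [ext C1·C2]  r_C2² + 5r_C2 − 104 = 0  ⇒  r_C2 = 8 (r>0 drops 1)
2. [ext C2·C3]  r_C2² + 3r_C2 − 88 = 0  ⇒  r_C2 = 8 (r>0 drops 1)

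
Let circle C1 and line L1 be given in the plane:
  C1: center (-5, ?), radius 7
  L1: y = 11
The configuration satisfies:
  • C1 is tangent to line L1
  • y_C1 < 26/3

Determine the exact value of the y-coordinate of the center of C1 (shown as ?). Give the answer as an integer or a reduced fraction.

1. [C1‖L1]  y_C1² − 22y_C1 + 72 = 0  ⇒  y_C1 = 4 or 18
2. given y_C1 < 26/3: keep 4

4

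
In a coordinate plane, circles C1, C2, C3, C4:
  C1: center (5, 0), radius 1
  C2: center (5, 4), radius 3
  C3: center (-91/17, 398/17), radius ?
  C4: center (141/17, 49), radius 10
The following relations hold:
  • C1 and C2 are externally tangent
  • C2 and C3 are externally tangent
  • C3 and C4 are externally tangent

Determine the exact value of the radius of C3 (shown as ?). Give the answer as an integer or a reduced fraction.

1. [ext C2·C3]  r_C3² + 6r_C3 − 475 = 0  ⇒  r_C3 = 19 (r>0 drops 1)
2. [ext C3·C4]  r_C3² + 20r_C3 − 741 = 0  ⇒  r_C3 = 19 (r>0 drops 1)

19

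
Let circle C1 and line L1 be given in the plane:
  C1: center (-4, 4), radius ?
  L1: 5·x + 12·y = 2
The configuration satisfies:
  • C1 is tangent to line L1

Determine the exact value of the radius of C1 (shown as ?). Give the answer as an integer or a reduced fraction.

1. [C1‖L1]  r_C1² − 4 = 0  ⇒  r_C1 = 2 (r>0 drops 1)

2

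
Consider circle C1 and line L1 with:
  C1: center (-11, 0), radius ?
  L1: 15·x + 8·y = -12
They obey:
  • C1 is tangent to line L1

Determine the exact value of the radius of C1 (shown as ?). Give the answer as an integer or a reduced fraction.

9

1. [C1‖L1]  r_C1² − 81 = 0  ⇒  r_C1 = 9 (r>0 drops 1)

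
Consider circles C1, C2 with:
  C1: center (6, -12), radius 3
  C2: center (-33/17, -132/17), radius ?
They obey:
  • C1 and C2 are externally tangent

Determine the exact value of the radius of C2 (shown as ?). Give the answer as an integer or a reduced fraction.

1. [ext C1·C2]  r_C2² + 6r_C2 − 72 = 0  ⇒  r_C2 = 6 (r>0 drops 1)

6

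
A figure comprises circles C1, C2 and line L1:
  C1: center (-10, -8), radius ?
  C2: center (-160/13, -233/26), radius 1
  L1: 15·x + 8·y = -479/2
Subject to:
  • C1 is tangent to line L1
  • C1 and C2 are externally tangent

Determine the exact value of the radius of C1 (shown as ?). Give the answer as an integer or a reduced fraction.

3/2

1. [C1‖L1]  r_C1² − 9/4 = 0  ⇒  r_C1 = 3/2 (r>0 drops 1)
2. [ext C1·C2]  r_C1² + 2r_C1 − 21/4 = 0  ⇒  r_C1 = 3/2 (r>0 drops 1)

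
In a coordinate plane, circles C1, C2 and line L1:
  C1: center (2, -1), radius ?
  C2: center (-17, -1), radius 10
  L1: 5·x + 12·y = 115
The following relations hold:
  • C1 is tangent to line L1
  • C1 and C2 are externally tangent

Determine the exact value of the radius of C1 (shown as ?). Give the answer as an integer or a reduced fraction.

1. [C1‖L1]  r_C1² − 81 = 0  ⇒  r_C1 = 9 (r>0 drops 1)
2. [ext C1·C2]  r_C1² + 20r_C1 − 261 = 0  ⇒  r_C1 = 9 (r>0 drops 1)

9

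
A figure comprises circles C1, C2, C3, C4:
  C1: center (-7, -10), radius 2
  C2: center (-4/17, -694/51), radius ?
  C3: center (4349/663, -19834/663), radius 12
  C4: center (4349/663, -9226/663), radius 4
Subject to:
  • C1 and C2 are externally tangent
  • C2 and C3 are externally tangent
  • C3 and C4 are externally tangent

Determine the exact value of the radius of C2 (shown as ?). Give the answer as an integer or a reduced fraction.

17/3

1. [ext C1·C2]  r_C2² + 4r_C2 − 493/9 = 0  ⇒  r_C2 = 17/3 (r>0 drops 1)
2. [ext C2·C3]  r_C2² + 24r_C2 − 1513/9 = 0  ⇒  r_C2 = 17/3 (r>0 drops 1)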